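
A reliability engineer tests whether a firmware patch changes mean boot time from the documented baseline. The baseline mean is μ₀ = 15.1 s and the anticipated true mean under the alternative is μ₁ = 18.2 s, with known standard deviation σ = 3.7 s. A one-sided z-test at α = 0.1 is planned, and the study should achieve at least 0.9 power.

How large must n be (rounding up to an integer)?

n = 10

Standardized effect: d = |μ₁ − μ₀| / σ = |18.2 − 15.1| / 3.7 = 0.8378
For power 0.9 need Φ(δ − z_{0.1}) = 0.9, so δ = z_{0.1} + z_{0.10} = 1.282 + 1.282 = 2.563.
δ = d·√n ⇒ n = (δ/d)² = (2.563 / 0.8378)² = 9.36.
Round up to the next whole unit.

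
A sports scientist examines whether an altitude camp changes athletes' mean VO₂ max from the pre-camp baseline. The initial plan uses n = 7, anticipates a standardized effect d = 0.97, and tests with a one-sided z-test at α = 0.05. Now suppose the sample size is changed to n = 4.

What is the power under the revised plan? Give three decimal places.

Power ≈ 0.616

With n = 4: δ = d·√n = 0.97 × √4 = 1.9400. Critical value z_{0.05} = 1.645.
Revised power = Φ(δ − 1.645) = Φ(0.295) = 0.6161.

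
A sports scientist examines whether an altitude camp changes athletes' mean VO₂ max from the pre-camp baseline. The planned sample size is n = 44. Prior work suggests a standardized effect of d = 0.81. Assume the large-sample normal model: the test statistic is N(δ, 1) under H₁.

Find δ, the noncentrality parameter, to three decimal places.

δ = d·√n = 0.81 × √44 = 5.3729

δ ≈ 5.373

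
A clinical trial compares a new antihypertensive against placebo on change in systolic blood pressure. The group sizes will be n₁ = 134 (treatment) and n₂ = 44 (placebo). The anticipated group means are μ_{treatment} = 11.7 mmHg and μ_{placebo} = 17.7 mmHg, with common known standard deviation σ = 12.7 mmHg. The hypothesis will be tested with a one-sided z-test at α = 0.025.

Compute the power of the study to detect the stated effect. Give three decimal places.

Power ≈ 0.776

Standardized effect: d = |μ_{treatment} − μ_{placebo}| / σ = |11.7 − 17.7| / 12.7 = 0.4724
Noncentrality parameter: δ = d / √(1/n₁ + 1/n₂) = 0.4724 / √(1/134 + 1/44) = 2.7190
Critical value for a one-sided test at α = 0.025: z_α = 1.960.
Power = Φ(δ − 1.960) = Φ(0.759) = 0.7761.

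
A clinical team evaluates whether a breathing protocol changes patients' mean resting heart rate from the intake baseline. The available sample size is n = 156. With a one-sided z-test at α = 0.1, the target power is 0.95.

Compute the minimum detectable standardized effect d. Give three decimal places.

d ≈ 0.234

Need Φ(δ − 1.282) = 0.95, so δ = 1.282 + 1.645 = 2.926.
δ = d·√n ⇒ d = δ/√n = 2.926/√156 = 0.2343.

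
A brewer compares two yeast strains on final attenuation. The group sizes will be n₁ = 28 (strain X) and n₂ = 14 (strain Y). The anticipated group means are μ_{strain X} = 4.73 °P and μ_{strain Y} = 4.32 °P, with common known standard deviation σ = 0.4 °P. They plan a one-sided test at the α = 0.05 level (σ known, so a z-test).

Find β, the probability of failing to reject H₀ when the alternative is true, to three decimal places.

β ≈ 0.069

Standardized effect: d = |μ_{strain X} − μ_{strain Y}| / σ = |4.73 − 4.32| / 0.4 = 1.0250
Noncentrality parameter: λ = d / √(1/n₁ + 1/n₂) = 1.0250 / √(1/28 + 1/14) = 3.1314
Critical value for a one-sided test at α = 0.05: z_α = 1.645.
Power = P(Z > 1.645 − λ) = Φ(1.487) = 0.9314.
Type II error: β = 1 − power = 1 − 0.9314 = 0.0686.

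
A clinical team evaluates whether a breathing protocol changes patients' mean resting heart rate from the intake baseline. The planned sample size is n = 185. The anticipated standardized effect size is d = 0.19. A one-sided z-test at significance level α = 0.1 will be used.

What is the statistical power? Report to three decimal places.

Noncentrality parameter: δ = d·√n = 0.19 × √185 = 2.5843
One-sided α = 0.1 → critical value z_{0.1} = 1.282.
Power = P(Z > 1.282 − δ) = Φ(1.303) = 0.9037.

Power ≈ 0.904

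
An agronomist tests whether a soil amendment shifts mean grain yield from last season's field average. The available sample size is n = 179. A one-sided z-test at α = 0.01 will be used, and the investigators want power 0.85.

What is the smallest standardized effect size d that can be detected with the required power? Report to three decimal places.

Need Φ(δ − 2.326) = 0.85, so δ = 2.326 + 1.036 = 3.363.
δ = d·√n ⇒ d = δ/√n = 3.363/√179 = 0.2513.

d ≈ 0.251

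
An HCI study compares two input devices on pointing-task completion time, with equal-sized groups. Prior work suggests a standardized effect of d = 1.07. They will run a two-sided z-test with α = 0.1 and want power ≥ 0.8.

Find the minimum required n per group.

n = 11 per group

Set Φ(δ − 1.645) = 0.8; then δ − 1.645 = Φ⁻¹(0.8) = 0.842, giving δ = 2.486.
(Ignoring the negligible lower-tail rejection probability gives the usual closed-form inversion.)
δ = d·√(n/2) ⇒ n = 2(δ/d)² = 2 × (2.486 / 1.07)² = 10.80.
Round up to the next whole unit.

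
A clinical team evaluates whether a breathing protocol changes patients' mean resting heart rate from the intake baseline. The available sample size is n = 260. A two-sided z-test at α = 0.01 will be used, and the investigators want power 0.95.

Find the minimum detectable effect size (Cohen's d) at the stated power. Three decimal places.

d ≈ 0.262

Required noncentrality: δ = z_{0.005} + z_{0.05} = 2.576 + 1.645 = 4.221.
(The second rejection-region term Φ(−δ − z_{α/2}) is negligible and dropped.)
δ = d·√n ⇒ d = δ/√n = 4.221/√260 = 0.2618.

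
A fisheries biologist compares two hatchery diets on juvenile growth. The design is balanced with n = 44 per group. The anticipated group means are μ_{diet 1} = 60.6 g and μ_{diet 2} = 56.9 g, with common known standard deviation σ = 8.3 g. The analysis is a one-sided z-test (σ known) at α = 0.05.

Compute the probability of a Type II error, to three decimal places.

Standardized effect: d = |μ_{diet 1} − μ_{diet 2}| / σ = |60.6 − 56.9| / 8.3 = 0.4458
Noncentrality parameter: δ = d·√(n/2) = 0.4458 × √(44/2) = 2.0909
Critical value for a one-sided test at α = 0.05: z_α = 1.645.
Power = P(Z > 1.645 − δ) = Φ(0.446) = 0.6722.
Type II error: β = 1 − power = 1 − 0.6722 = 0.3278.

β ≈ 0.328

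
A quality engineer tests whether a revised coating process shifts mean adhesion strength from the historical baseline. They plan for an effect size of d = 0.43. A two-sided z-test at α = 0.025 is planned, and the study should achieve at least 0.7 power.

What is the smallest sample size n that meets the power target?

For power 0.7 need Φ(δ − z_{0.0125}) = 0.7, so δ = z_{0.0125} + z_{0.30} = 2.241 + 0.524 = 2.766.
(For δ > 0 the lower-tail rejection region contributes negligibly to power, so the one-term inversion is standard.)
δ = d·√n ⇒ n = (δ/d)² = (2.766 / 0.43)² = 41.37.
Round up to the next whole unit.

n = 42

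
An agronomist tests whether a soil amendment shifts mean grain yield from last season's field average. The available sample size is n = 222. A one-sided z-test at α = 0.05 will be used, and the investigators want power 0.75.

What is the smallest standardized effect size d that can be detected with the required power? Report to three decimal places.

Need Φ(δ − 1.645) = 0.75, so δ = 1.645 + 0.674 = 2.319.
δ = d·√n ⇒ d = δ/√n = 2.319/√222 = 0.1557.

d ≈ 0.156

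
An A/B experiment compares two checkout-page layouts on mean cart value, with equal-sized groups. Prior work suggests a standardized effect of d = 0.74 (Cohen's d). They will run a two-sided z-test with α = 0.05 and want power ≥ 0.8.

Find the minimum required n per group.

Set Φ(δ − 1.960) = 0.8; then δ − 1.960 = Φ⁻¹(0.8) = 0.842, giving δ = 2.802.
(Ignoring the negligible lower-tail rejection probability gives the usual closed-form inversion.)
δ = d·√(n/2) ⇒ n = 2(δ/d)² = 2 × (2.802 / 0.74)² = 28.67.
Round up to the next whole unit.

n = 29 per group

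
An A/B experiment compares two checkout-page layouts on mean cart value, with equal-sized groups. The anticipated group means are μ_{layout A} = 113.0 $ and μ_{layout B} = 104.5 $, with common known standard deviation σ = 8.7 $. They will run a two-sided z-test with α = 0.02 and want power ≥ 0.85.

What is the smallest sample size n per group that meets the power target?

n = 24 per group

Standardized effect: d = |μ_{layout A} − μ_{layout B}| / σ = |113.0 − 104.5| / 8.7 = 0.9770
Set Φ(δ − 2.326) = 0.85; then δ − 2.326 = Φ⁻¹(0.85) = 1.036, giving δ = 3.363.
(For δ > 0 the lower-tail rejection region contributes negligibly to power, so the one-term inversion is standard.)
δ = d·√(n/2) ⇒ n = 2(δ/d)² = 2 × (3.363 / 0.9770)² = 23.69.
Round up to the next whole unit.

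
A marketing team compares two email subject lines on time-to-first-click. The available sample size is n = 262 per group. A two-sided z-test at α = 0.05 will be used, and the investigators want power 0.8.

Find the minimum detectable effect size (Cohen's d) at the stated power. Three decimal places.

Need Φ(δ − 1.960) = 0.8, so δ = 1.960 + 0.842 = 2.802.
(Lower-tail contribution to power is negligible for δ > 0.)
δ = d·√(n/2) ⇒ d = δ/√(n/2) = 2.802/√(262/2) = 0.2448.

d ≈ 0.245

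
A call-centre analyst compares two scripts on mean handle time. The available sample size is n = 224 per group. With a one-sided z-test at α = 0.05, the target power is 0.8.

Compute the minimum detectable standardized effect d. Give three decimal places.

d ≈ 0.235

Required noncentrality: δ = z_{0.05} + z_{0.20} = 1.645 + 0.842 = 2.486.
δ = d·√(n/2) ⇒ d = δ/√(n/2) = 2.486/√(224/2) = 0.2349.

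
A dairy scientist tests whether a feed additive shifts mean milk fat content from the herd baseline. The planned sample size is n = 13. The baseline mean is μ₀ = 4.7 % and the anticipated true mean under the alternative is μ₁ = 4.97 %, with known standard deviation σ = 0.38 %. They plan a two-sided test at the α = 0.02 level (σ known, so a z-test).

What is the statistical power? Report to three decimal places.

Standardized effect: d = |μ₁ − μ₀| / σ = |4.97 − 4.7| / 0.38 = 0.7105
Noncentrality parameter: δ = d·√n = 0.7105 × √13 = 2.5618
Two-sided α = 0.02 → critical value z_{0.01} = 2.326.
Power = Φ(δ − 2.326) + Φ(−δ − 2.326) = Φ(0.235) + Φ(-4.888) = 0.5931 + 0.0000 = 0.5931.

Power ≈ 0.593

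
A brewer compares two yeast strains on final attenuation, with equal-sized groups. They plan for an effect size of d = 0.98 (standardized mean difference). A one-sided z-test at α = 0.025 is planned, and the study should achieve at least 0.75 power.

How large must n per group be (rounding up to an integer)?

Set Φ(δ − 1.960) = 0.75; then δ − 1.960 = Φ⁻¹(0.75) = 0.674, giving δ = 2.634.
δ = d·√(n/2) ⇒ n = 2(δ/d)² = 2 × (2.634 / 0.98)² = 14.45.
Round up to the next whole unit.

n = 15 per group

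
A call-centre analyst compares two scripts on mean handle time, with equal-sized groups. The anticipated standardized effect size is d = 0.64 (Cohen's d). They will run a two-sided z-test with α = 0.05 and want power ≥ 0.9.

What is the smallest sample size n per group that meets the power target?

Set Φ(δ − 1.960) = 0.9; then δ − 1.960 = Φ⁻¹(0.9) = 1.282, giving δ = 3.242.
(For δ > 0 the lower-tail rejection region contributes negligibly to power, so the one-term inversion is standard.)
δ = d·√(n/2) ⇒ n = 2(δ/d)² = 2 × (3.242 / 0.64)² = 51.31.
Rounding up, n = 52 per group.

n = 52 per group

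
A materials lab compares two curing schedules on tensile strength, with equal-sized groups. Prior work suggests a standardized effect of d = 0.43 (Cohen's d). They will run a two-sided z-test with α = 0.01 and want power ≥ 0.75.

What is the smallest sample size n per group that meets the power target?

n = 115 per group

Set Φ(δ − 2.576) = 0.75; then δ − 2.576 = Φ⁻¹(0.75) = 0.674, giving δ = 3.250.
(For δ > 0 the lower-tail rejection region contributes negligibly to power, so the one-term inversion is standard.)
δ = d·√(n/2) ⇒ n = 2(δ/d)² = 2 × (3.250 / 0.43)² = 114.27.
Rounding up, n = 115 per group.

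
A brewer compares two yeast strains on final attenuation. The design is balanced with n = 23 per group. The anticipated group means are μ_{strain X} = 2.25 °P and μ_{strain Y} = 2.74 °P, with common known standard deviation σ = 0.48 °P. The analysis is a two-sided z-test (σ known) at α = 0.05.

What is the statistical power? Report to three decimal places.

Power ≈ 0.933

Standardized effect: d = |μ_{strain X} − μ_{strain Y}| / σ = |2.25 − 2.74| / 0.48 = 1.0208
Noncentrality parameter: λ = d·√(n/2) = 1.0208 × √(23/2) = 3.4618
Critical value for a two-sided test at α = 0.05: z_{α/2} = 1.960.
Power = Φ(λ − 1.960) + Φ(−λ − 1.960) = Φ(1.502) + Φ(-5.422) = 0.9334 + 0.0000 = 0.9334.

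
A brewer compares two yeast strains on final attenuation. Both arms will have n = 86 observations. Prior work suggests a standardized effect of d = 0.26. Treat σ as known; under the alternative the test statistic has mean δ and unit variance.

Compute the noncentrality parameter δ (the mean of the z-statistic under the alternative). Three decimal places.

δ ≈ 1.705

δ = d·√(n/2) = 0.26 × √(86/2) = 1.7049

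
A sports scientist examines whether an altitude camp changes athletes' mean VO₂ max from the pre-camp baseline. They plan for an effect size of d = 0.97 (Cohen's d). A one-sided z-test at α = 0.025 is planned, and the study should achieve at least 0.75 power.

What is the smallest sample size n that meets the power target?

n = 8

Set Φ(δ − 1.960) = 0.75; then δ − 1.960 = Φ⁻¹(0.75) = 0.674, giving δ = 2.634.
δ = d·√n ⇒ n = (δ/d)² = (2.634 / 0.97)² = 7.38.
Rounding up, n = 8.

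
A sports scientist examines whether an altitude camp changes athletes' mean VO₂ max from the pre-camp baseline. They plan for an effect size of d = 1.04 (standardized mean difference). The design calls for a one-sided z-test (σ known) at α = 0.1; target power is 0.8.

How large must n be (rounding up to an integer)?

For power 0.8 need Φ(δ − z_{0.1}) = 0.8, so δ = z_{0.1} + z_{0.20} = 1.282 + 0.842 = 2.123.
δ = d·√n ⇒ n = (δ/d)² = (2.123 / 1.04)² = 4.17.
Rounding up, n = 5.

n = 5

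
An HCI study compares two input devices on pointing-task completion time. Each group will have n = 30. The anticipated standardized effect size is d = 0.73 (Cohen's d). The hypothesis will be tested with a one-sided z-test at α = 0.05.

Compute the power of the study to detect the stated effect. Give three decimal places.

Power ≈ 0.881

Noncentrality parameter: δ = d·√(n/2) = 0.73 × √(30/2) = 2.8273
One-sided α = 0.05 → critical value z_{0.05} = 1.645.
Power = P(Z > 1.645 − δ) = Φ(1.182) = 0.8815.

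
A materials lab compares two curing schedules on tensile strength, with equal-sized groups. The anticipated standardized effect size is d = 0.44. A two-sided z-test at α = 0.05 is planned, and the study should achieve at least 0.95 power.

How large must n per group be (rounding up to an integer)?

n = 135 per group

Set Φ(δ − 1.960) = 0.95; then δ − 1.960 = Φ⁻¹(0.95) = 1.645, giving δ = 3.605.
(Ignoring the negligible lower-tail rejection probability gives the usual closed-form inversion.)
δ = d·√(n/2) ⇒ n = 2(δ/d)² = 2 × (3.605 / 0.44)² = 134.24.
Round up to the next whole unit.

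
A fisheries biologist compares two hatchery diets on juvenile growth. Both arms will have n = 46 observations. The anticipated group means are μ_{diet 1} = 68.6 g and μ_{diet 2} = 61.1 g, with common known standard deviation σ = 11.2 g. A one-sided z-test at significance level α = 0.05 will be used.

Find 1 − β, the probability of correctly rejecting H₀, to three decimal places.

Standardized effect: d = |μ_{diet 1} − μ_{diet 2}| / σ = |68.6 − 61.1| / 11.2 = 0.6696
Noncentrality parameter: δ = d·√(n/2) = 0.6696 × √(46/2) = 3.2115
One-sided α = 0.05 → critical value z_{0.05} = 1.645.
Power = P(Z > 1.645 − δ) = Φ(1.567) = 0.9414.

Power ≈ 0.941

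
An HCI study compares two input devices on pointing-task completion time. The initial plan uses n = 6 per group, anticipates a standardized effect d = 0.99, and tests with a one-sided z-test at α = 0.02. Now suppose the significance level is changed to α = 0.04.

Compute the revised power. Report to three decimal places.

Power ≈ 0.486

δ = d·√(n/2) = 0.99 × √(6/2) = 1.7147 (unchanged). New critical value: z_{0.04} = 1.751.
Revised power = Φ(δ − 1.751) = Φ(-0.036) = 0.4857.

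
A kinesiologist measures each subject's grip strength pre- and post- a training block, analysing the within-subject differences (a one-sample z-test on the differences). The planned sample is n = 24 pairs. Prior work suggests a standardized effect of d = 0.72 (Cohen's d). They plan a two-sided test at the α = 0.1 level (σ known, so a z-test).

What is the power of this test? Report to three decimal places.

Noncentrality parameter: δ = d·√n = 0.72 × √24 = 3.5273
Two-sided α = 0.1 → critical value z_{0.05} = 1.645.
Power = Φ(δ − 1.645) + Φ(−δ − 1.645) = Φ(1.882) + Φ(-5.172) = 0.9701 + 0.0000 = 0.9701.

Power ≈ 0.970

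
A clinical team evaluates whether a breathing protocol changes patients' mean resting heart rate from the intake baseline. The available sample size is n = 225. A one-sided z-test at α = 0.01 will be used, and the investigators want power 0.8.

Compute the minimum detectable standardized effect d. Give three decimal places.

Need Φ(δ − 2.326) = 0.8, so δ = 2.326 + 0.842 = 3.168.
δ = d·√n ⇒ d = δ/√n = 3.168/√225 = 0.2112.

d ≈ 0.211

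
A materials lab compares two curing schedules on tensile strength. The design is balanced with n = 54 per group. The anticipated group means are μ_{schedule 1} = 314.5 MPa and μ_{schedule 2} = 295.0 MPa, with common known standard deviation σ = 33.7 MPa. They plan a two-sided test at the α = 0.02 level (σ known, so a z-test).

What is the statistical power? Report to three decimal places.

Standardized effect: d = |μ_{schedule 1} − μ_{schedule 2}| / σ = |314.5 − 295.0| / 33.7 = 0.5786
Noncentrality parameter: δ = d·√(n/2) = 0.5786 × √(54/2) = 3.0067
Critical value for a two-sided test at α = 0.02: z_{α/2} = 2.326.
Power = Φ(δ − 2.326) + Φ(−δ − 2.326) = Φ(0.680) + Φ(-5.333) = 0.7519 + 0.0000 = 0.7519.

Power ≈ 0.752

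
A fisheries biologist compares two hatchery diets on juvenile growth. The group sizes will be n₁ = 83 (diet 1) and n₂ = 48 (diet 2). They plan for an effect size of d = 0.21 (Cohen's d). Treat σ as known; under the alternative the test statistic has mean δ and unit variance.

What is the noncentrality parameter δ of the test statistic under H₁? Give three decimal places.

δ ≈ 1.158

δ = d / √(1/n₁ + 1/n₂) = 0.21 / √(1/83 + 1/48) = 1.1581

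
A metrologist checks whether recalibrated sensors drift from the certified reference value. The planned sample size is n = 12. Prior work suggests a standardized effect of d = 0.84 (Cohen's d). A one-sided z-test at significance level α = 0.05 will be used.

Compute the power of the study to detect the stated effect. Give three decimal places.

Power ≈ 0.897

Noncentrality parameter: δ = d·√n = 0.84 × √12 = 2.9098
Critical value for a one-sided test at α = 0.05: z_α = 1.645.
Power = Φ(δ − 1.645) = Φ(1.265) = 0.8971.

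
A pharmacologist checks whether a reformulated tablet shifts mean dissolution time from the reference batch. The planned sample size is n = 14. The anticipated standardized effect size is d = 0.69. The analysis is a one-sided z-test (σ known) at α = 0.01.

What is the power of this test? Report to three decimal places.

Power ≈ 0.601

Noncentrality parameter: δ = d·√n = 0.69 × √14 = 2.5817
One-sided α = 0.01 → critical value z_{0.01} = 2.326.
Power = Φ(δ − 2.326) = Φ(0.255) = 0.6008.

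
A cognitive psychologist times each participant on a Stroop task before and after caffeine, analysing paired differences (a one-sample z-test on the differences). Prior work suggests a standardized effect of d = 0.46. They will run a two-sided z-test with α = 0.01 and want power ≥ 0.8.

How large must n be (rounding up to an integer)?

For power 0.8 need Φ(δ − z_{0.005}) = 0.8, so δ = z_{0.005} + z_{0.20} = 2.576 + 0.842 = 3.417.
(Ignoring the negligible lower-tail rejection probability gives the usual closed-form inversion.)
δ = d·√n ⇒ n = (δ/d)² = (3.417 / 0.46)² = 55.19.
Round up to the next whole unit.

n = 56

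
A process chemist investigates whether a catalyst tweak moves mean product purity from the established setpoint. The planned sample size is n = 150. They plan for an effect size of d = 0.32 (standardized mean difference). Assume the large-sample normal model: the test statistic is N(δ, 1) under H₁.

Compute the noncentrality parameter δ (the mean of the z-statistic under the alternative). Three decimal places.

The noncentrality parameter scales effect size by the design's sample-size factor: δ = d·√n = 0.32 × √150 = 3.9192

δ ≈ 3.919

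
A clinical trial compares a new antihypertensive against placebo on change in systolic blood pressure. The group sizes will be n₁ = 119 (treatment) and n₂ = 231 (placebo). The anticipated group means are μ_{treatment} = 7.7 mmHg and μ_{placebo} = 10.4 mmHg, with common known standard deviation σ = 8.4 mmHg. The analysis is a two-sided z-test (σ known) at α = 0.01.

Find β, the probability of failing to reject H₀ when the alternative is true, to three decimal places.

β ≈ 0.393

Standardized effect: d = |μ_{treatment} − μ_{placebo}| / σ = |7.7 − 10.4| / 8.4 = 0.3214
Noncentrality parameter: δ = d / √(1/n₁ + 1/n₂) = 0.3214 / √(1/119 + 1/231) = 2.8486
Critical value for a two-sided test at α = 0.01: z_{α/2} = 2.576.
Power = Φ(δ − 2.576) + Φ(−δ − 2.576) = Φ(0.273) + Φ(-5.424) = 0.6075 + 0.0000 = 0.6075.
Type II error: β = 1 − power = 1 − 0.6075 = 0.3925.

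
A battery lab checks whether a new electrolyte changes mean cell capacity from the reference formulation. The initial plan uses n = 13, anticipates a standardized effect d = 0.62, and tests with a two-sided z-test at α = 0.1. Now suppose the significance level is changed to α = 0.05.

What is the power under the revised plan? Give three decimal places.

Power ≈ 0.609

δ = d·√n = 0.62 × √13 = 2.2354 (unchanged). New critical value: z_{0.025} = 1.960.
Revised power = Φ(δ − 1.960) + Φ(−δ − 1.960) = Φ(0.275) + Φ(-4.195) = 0.6085 + 0.0000 = 0.6085.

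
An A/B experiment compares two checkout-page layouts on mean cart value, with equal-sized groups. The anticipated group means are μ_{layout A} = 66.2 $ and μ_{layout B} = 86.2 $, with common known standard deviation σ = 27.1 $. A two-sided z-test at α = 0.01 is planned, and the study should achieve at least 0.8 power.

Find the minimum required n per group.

Standardized effect: d = |μ_{layout A} − μ_{layout B}| / σ = |66.2 − 86.2| / 27.1 = 0.7380
For power 0.8 need Φ(δ − z_{0.005}) = 0.8, so δ = z_{0.005} + z_{0.20} = 2.576 + 0.842 = 3.417.
(The Φ(−δ − z_{α/2}) term is vanishingly small for δ > 0 and is dropped in the standard sample-size formula.)
δ = d·√(n/2) ⇒ n = 2(δ/d)² = 2 × (3.417 / 0.7380)² = 42.89.
Round up to the next whole unit.

n = 43 per group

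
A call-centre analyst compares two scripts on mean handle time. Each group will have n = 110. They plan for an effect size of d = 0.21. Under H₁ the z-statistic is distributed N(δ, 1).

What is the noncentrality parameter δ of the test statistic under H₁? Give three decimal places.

δ ≈ 1.557

The noncentrality parameter scales effect size by the design's sample-size factor: δ = d·√(n/2) = 0.21 × √(110/2) = 1.5574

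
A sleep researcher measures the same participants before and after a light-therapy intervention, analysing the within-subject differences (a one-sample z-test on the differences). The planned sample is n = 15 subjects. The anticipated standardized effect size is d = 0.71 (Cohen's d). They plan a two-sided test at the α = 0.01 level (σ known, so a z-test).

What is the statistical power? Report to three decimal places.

Power ≈ 0.569

Noncentrality parameter: δ = d·√n = 0.71 × √15 = 2.7498
Two-sided α = 0.01 → critical value z_{0.005} = 2.576.
Power = Φ(δ − 2.576) + Φ(−δ − 2.576) = Φ(0.174) + Φ(-5.326) = 0.5691 + 0.0000 = 0.5691.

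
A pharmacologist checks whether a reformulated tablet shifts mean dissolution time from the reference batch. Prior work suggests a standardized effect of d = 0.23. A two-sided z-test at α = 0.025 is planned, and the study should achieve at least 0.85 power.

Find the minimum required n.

Set Φ(δ − 2.241) = 0.85; then δ − 2.241 = Φ⁻¹(0.85) = 1.036, giving δ = 3.278.
(For δ > 0 the lower-tail rejection region contributes negligibly to power, so the one-term inversion is standard.)
δ = d·√n ⇒ n = (δ/d)² = (3.278 / 0.23)² = 203.10.
Rounding up, n = 204.

n = 204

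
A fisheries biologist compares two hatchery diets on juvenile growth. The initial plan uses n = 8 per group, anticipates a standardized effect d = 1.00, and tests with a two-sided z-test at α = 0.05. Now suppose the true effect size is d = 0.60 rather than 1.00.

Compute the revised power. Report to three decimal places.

Power ≈ 0.224

With d = 0.60: δ = d·√(n/2) = 0.60 × √(8/2) = 1.2000. Critical value z_{0.025} = 1.960.
Revised power = Φ(δ − 1.960) + Φ(−δ − 1.960) = Φ(-0.760) + Φ(-3.160) = 0.2236 + 0.0008 = 0.2244.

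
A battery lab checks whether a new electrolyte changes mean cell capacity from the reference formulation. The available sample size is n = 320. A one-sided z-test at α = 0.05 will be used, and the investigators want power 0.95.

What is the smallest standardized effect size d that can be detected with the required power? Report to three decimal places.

d ≈ 0.184

Need Φ(δ − 1.645) = 0.95, so δ = 1.645 + 1.645 = 3.290.
δ = d·√n ⇒ d = δ/√n = 3.290/√320 = 0.1839.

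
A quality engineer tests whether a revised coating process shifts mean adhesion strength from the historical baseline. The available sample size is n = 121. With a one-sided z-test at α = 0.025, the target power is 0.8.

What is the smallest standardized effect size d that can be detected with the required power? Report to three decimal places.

Required noncentrality: δ = z_{0.025} + z_{0.20} = 1.960 + 0.842 = 2.802.
δ = d·√n ⇒ d = δ/√n = 2.802/√121 = 0.2547.

d ≈ 0.255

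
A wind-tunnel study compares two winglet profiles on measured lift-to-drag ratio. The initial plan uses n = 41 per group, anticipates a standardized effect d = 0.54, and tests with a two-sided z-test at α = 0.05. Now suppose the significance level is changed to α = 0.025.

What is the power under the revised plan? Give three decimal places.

Power ≈ 0.581

δ = d·√(n/2) = 0.54 × √(41/2) = 2.4450 (unchanged). New critical value: z_{0.0125} = 2.241.
Revised power = Φ(δ − 2.241) + Φ(−δ − 2.241) = Φ(0.204) + Φ(-4.686) = 0.5806 + 0.0000 = 0.5806.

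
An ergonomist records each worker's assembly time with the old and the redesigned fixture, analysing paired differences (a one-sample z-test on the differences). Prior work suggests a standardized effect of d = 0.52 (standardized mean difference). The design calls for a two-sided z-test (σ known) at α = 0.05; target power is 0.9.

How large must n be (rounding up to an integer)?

For power 0.9 need Φ(δ − z_{0.025}) = 0.9, so δ = z_{0.025} + z_{0.10} = 1.960 + 1.282 = 3.242.
(For δ > 0 the lower-tail rejection region contributes negligibly to power, so the one-term inversion is standard.)
δ = d·√n ⇒ n = (δ/d)² = (3.242 / 0.52)² = 38.86.
Round up to the next whole unit.

n = 39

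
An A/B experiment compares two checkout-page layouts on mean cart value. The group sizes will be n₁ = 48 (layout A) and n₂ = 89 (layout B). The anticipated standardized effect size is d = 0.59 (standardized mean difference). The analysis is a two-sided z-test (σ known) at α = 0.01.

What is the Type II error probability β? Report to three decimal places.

β ≈ 0.236

Noncentrality parameter: λ = d / √(1/n₁ + 1/n₂) = 0.59 / √(1/48 + 1/89) = 3.2946
Critical value for a two-sided test at α = 0.01: z_{α/2} = 2.576.
Power = Φ(λ − 2.576) + Φ(−λ − 2.576) = Φ(0.719) + Φ(-5.870) = 0.7639 + 0.0000 = 0.7639.
Type II error: β = 1 − power = 1 − 0.7639 = 0.2361.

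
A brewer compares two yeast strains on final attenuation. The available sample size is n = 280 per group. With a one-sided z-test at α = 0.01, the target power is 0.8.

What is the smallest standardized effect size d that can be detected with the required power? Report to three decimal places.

d ≈ 0.268

Need Φ(δ − 2.326) = 0.8, so δ = 2.326 + 0.842 = 3.168.
δ = d·√(n/2) ⇒ d = δ/√(n/2) = 3.168/√(280/2) = 0.2677.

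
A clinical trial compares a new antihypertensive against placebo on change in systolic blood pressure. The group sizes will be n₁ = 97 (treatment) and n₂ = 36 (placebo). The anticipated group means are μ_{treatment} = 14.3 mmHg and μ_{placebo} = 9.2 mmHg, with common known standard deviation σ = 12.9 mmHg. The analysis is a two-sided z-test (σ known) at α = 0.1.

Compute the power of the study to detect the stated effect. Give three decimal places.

Standardized effect: d = |μ_{treatment} − μ_{placebo}| / σ = |14.3 − 9.2| / 12.9 = 0.3953
Noncentrality parameter: δ = d / √(1/n₁ + 1/n₂) = 0.3953 / √(1/97 + 1/36) = 2.0258
Two-sided α = 0.1 → critical value z_{0.05} = 1.645.
Power = Φ(δ − 1.645) + Φ(−δ − 1.645) = Φ(0.381) + Φ(-3.671) = 0.6484 + 0.0001 = 0.6485.

Power ≈ 0.648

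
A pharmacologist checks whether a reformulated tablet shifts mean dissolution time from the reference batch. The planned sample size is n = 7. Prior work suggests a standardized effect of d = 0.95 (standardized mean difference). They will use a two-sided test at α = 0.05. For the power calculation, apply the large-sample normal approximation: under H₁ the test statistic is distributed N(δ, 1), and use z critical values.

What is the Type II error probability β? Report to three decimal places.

β ≈ 0.290

Noncentrality parameter: δ = d·√n = 0.95 × √7 = 2.5135
Critical value for a two-sided test at α = 0.05: z_{α/2} = 1.960.
Power = Φ(δ − 1.960) + Φ(−δ − 1.960) = Φ(0.553) + Φ(-4.473) = 0.7100 + 0.0000 = 0.7100.
Type II error: β = 1 − power = 1 − 0.7100 = 0.2900.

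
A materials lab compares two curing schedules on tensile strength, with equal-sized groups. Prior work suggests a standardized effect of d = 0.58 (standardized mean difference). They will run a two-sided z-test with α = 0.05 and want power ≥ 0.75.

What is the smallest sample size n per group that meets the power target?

n = 42 per group

Set Φ(δ − 1.960) = 0.75; then δ − 1.960 = Φ⁻¹(0.75) = 0.674, giving δ = 2.634.
(The Φ(−δ − z_{α/2}) term is vanishingly small for δ > 0 and is dropped in the standard sample-size formula.)
δ = d·√(n/2) ⇒ n = 2(δ/d)² = 2 × (2.634 / 0.58)² = 41.26.
Round up to the next whole unit.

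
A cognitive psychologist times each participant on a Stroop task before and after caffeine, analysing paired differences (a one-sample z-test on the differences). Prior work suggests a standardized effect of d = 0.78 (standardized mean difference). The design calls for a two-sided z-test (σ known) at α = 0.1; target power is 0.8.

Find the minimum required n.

n = 11

For power 0.8 need Φ(δ − z_{0.05}) = 0.8, so δ = z_{0.05} + z_{0.20} = 1.645 + 0.842 = 2.486.
(Ignoring the negligible lower-tail rejection probability gives the usual closed-form inversion.)
δ = d·√n ⇒ n = (δ/d)² = (2.486 / 0.78)² = 10.16.
Round up to the next whole unit.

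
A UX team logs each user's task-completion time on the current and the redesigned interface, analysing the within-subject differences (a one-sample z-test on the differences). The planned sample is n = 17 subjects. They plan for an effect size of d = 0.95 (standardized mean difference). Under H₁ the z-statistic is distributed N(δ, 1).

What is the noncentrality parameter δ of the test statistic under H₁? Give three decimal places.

δ = d·√n = 0.95 × √17 = 3.9170

δ ≈ 3.917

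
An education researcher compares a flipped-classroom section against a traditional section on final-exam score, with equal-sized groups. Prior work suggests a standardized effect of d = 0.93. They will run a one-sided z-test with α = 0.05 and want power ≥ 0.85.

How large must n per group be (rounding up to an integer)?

n = 17 per group

Set Φ(δ − 1.645) = 0.85; then δ − 1.645 = Φ⁻¹(0.85) = 1.036, giving δ = 2.681.
δ = d·√(n/2) ⇒ n = 2(δ/d)² = 2 × (2.681 / 0.93)² = 16.62.
Rounding up, n = 17 per group.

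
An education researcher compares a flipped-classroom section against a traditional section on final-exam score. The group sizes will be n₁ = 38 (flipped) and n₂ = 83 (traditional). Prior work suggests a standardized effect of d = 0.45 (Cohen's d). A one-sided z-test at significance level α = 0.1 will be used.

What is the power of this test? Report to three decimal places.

Power ≈ 0.845

Noncentrality parameter: δ = d / √(1/n₁ + 1/n₂) = 0.45 / √(1/38 + 1/83) = 2.2975
One-sided α = 0.1 → critical value z_{0.1} = 1.282.
Power = P(Z > 1.282 − δ) = Φ(1.016) = 0.8452.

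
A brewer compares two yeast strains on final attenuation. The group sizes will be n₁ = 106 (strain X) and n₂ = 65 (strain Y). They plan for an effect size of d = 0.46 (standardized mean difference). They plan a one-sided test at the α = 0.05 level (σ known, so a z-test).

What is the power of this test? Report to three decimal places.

Power ≈ 0.899

Noncentrality parameter: δ = d / √(1/n₁ + 1/n₂) = 0.46 / √(1/106 + 1/65) = 2.9199
Critical value for a one-sided test at α = 0.05: z_α = 1.645.
Power = Φ(δ − 1.645) = Φ(1.275) = 0.8989.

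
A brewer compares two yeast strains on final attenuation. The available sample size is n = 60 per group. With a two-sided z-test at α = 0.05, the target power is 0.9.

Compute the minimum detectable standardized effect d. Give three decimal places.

Need Φ(δ − 1.960) = 0.9, so δ = 1.960 + 1.282 = 3.242.
(The second rejection-region term Φ(−δ − z_{α/2}) is negligible and dropped.)
δ = d·√(n/2) ⇒ d = δ/√(n/2) = 3.242/√(60/2) = 0.5918.

d ≈ 0.592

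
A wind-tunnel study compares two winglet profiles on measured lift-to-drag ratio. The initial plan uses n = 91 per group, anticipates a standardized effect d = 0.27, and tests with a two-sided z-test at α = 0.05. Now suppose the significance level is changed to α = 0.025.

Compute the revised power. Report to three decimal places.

Power ≈ 0.337

δ = d·√(n/2) = 0.27 × √(91/2) = 1.8212 (unchanged). New critical value: z_{0.0125} = 2.241.
Revised power = Φ(δ − 2.241) + Φ(−δ − 2.241) = Φ(-0.420) + Φ(-4.063) = 0.3372 + 0.0000 = 0.3372.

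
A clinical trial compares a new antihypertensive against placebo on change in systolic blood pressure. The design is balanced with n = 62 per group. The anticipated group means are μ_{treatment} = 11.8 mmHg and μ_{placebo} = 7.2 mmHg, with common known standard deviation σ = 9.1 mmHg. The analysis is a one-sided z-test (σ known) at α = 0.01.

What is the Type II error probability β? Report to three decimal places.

β ≈ 0.313

Standardized effect: d = |μ_{treatment} − μ_{placebo}| / σ = |11.8 − 7.2| / 9.1 = 0.5055
Noncentrality parameter: δ = d·√(n/2) = 0.5055 × √(62/2) = 2.8145
One-sided α = 0.01 → critical value z_{0.01} = 2.326.
Power = Φ(δ − 2.326) = Φ(0.488) = 0.6873.
Type II error: β = 1 − power = 1 − 0.6873 = 0.3127.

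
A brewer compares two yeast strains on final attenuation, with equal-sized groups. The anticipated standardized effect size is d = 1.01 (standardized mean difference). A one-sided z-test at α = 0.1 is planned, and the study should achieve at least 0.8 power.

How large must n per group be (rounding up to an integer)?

Set Φ(δ − 1.282) = 0.8; then δ − 1.282 = Φ⁻¹(0.8) = 0.842, giving δ = 2.123.
δ = d·√(n/2) ⇒ n = 2(δ/d)² = 2 × (2.123 / 1.01)² = 8.84.
Rounding up, n = 9 per group.

n = 9 per group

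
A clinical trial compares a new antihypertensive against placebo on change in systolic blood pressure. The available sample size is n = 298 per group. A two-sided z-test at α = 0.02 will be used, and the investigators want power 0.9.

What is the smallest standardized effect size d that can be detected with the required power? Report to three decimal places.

d ≈ 0.296

Required noncentrality: δ = z_{0.01} + z_{0.10} = 2.326 + 1.282 = 3.608.
(The second rejection-region term Φ(−δ − z_{α/2}) is negligible and dropped.)
δ = d·√(n/2) ⇒ d = δ/√(n/2) = 3.608/√(298/2) = 0.2956.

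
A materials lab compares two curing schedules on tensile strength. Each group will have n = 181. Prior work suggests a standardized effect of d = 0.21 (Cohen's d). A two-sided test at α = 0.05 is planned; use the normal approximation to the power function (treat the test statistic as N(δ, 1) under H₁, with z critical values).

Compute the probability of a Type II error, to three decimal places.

Noncentrality parameter: δ = d·√(n/2) = 0.21 × √(181/2) = 1.9978
Two-sided α = 0.05 → critical value z_{0.025} = 1.960.
Power = Φ(δ − 1.960) + Φ(−δ − 1.960) = Φ(0.038) + Φ(-3.958) = 0.5151 + 0.0000 = 0.5151.
Type II error: β = 1 − power = 1 − 0.5151 = 0.4849.

β ≈ 0.485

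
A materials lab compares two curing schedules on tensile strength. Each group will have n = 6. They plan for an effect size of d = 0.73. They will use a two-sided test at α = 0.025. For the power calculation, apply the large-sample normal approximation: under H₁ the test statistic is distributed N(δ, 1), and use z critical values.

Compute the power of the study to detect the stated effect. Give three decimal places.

Noncentrality parameter: δ = d·√(n/2) = 0.73 × √(6/2) = 1.2644
Critical value for a two-sided test at α = 0.025: z_{α/2} = 2.241.
Power = Φ(δ − 2.241) + Φ(−δ − 2.241) = Φ(-0.977) + Φ(-3.506) = 0.1643 + 0.0002 = 0.1645.

Power ≈ 0.165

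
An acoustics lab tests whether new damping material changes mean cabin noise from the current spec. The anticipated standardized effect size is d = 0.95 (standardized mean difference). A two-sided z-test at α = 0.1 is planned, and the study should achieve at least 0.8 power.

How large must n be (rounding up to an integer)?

For power 0.8 need Φ(δ − z_{0.05}) = 0.8, so δ = z_{0.05} + z_{0.20} = 1.645 + 0.842 = 2.486.
(The Φ(−δ − z_{α/2}) term is vanishingly small for δ > 0 and is dropped in the standard sample-size formula.)
δ = d·√n ⇒ n = (δ/d)² = (2.486 / 0.95)² = 6.85.
Rounding up, n = 7.

n = 7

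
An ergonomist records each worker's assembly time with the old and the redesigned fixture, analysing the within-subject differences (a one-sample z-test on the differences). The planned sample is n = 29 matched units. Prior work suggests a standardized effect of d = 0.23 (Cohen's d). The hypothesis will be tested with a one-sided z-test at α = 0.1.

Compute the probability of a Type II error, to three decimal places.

β ≈ 0.517

Noncentrality parameter: δ = d·√n = 0.23 × √29 = 1.2386
One-sided α = 0.1 → critical value z_{0.1} = 1.282.
Power = P(Z > 1.282 − δ) = Φ(-0.043) = 0.4829.
Type II error: β = 1 − power = 1 − 0.4829 = 0.5171.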